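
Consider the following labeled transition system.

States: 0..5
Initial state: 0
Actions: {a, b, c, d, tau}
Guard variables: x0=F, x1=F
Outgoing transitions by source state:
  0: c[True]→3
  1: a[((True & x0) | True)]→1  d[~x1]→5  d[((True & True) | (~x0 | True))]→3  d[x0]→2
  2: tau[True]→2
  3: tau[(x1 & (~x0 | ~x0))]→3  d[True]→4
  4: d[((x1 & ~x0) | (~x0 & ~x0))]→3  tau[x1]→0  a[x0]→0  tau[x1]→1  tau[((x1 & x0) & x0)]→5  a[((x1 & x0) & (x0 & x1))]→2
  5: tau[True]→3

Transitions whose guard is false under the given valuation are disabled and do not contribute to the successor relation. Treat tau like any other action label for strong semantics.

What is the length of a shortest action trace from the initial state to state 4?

Answer: 2

Analysis:
Layered search for 4:
  depth 0: {0}
  depth 1: {3}
  depth 2: {4}
first hit 4 at d=2 via c·d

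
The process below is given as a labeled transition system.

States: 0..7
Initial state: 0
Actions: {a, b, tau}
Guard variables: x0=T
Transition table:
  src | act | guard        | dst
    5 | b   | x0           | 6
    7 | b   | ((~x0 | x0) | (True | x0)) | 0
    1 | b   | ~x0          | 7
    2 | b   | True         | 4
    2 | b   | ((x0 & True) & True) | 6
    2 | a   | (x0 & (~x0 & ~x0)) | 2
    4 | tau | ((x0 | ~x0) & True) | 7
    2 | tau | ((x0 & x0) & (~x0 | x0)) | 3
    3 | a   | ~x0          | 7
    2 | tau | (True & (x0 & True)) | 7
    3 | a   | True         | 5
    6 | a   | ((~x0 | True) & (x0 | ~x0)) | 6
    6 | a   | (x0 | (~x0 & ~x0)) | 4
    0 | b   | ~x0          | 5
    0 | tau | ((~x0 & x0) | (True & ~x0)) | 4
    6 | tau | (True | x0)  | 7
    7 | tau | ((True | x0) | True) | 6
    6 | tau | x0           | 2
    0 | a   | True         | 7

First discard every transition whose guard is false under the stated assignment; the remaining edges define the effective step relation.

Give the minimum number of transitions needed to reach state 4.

Answer: 3

Analysis:
Layered search for 4:
  Layer 0: {0}
  Layer 1: {7}
  Layer 2: {6}
  Layer 3: {2,4}
4 enters at depth 3; path a·tau·a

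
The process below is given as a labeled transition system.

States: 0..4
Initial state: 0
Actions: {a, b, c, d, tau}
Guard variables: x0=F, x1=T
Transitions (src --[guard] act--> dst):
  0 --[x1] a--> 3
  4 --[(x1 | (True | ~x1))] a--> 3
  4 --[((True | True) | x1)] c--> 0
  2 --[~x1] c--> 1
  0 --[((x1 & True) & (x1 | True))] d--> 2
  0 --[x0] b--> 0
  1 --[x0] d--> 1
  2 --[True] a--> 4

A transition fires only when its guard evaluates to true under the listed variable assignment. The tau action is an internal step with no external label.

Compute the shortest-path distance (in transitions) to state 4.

Breadth-first toward 4:
  Layer 0: {0}
  Layer 1: {2,3}
  Layer 2: {4}
4 enters at depth 2; path d·a

Answer: 2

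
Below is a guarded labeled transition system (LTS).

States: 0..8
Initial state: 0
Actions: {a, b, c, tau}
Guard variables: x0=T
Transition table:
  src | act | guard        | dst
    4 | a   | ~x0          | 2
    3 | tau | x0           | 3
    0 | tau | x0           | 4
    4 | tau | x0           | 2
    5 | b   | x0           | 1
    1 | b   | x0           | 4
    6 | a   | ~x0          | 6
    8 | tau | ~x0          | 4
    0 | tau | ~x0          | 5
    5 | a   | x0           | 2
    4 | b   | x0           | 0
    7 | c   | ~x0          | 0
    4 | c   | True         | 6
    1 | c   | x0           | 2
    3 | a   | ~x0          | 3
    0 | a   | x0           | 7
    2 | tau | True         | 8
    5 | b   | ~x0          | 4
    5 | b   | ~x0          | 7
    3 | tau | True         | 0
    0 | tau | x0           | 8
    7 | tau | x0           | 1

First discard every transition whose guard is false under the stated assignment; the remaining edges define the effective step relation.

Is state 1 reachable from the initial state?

Guard filter leaves 14 enabled edge(s).
Layer 0: {0}
Layer 1: {4,7,8}  now seen {0,4,7,8}
Layer 2: {1,2,6}  now seen {0,1,2,4,6,7,8}
R = {0,1,2,4,6,7,8}
Path to 1: a·tau

Answer: REACHABLE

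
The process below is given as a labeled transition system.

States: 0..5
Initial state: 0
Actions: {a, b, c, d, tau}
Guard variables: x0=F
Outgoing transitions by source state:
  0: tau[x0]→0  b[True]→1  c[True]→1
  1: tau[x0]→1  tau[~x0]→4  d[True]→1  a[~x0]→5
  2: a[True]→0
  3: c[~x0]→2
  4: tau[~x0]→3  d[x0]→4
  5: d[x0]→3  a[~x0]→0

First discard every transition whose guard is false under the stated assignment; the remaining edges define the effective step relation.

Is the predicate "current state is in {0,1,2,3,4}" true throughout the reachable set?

Answer: INVARIANT VIOLATED at state 5

Analysis:
Safe = {0,1,2,3,4}
Reach set: {0,1,2,3,4,5}
  0: ok
  1: ok
  2: ok
  3: ok
  4: ok
  5: outside
reach 5 via b·a — violates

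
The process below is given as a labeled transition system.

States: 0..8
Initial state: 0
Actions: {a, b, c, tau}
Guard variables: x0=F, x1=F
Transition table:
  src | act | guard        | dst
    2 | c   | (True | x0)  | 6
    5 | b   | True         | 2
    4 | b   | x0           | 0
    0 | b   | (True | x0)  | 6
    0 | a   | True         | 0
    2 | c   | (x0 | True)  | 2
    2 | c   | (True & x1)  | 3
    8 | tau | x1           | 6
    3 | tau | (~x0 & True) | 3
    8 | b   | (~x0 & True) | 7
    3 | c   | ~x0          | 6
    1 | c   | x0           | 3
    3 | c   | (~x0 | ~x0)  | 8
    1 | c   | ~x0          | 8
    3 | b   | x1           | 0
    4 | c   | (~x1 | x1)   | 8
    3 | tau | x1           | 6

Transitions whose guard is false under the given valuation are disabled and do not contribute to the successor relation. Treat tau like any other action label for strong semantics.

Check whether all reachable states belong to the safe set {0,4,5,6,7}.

Inv-set: {0,4,5,6,7}
R = {0,6}
  0: safe
  6: safe

Answer: INVARIANT HOLDS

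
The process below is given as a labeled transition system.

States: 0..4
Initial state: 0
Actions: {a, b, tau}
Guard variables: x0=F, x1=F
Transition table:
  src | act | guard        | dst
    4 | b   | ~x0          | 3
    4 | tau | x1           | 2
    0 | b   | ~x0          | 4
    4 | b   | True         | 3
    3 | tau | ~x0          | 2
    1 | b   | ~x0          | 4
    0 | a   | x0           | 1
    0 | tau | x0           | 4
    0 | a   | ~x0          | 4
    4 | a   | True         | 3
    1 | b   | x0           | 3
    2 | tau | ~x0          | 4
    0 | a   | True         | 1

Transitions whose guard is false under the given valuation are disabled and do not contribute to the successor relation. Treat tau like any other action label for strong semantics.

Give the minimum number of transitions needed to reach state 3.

Layered search for 3:
  depth 0: {0}
  depth 1: {1,4}
  depth 2: {3}
depth(3)=2, e.g. a·a

Answer: 2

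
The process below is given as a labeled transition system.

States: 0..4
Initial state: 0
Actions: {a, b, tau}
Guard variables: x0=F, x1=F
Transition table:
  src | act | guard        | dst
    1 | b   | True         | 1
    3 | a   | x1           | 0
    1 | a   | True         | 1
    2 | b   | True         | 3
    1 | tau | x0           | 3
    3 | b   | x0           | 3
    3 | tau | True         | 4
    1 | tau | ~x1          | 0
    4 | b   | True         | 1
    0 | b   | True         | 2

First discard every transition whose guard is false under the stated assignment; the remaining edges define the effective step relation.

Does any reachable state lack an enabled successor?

Reach set: {0,1,2,3,4}
  0: b→2  [1 exit(s)]
  1: a→1  b→1  tau→0  [3 exit(s)]
  2: b→3  [1 exit(s)]
  3: tau→4  [1 exit(s)]
  4: b→1  [1 exit(s)]

Answer: DEADLOCK-FREE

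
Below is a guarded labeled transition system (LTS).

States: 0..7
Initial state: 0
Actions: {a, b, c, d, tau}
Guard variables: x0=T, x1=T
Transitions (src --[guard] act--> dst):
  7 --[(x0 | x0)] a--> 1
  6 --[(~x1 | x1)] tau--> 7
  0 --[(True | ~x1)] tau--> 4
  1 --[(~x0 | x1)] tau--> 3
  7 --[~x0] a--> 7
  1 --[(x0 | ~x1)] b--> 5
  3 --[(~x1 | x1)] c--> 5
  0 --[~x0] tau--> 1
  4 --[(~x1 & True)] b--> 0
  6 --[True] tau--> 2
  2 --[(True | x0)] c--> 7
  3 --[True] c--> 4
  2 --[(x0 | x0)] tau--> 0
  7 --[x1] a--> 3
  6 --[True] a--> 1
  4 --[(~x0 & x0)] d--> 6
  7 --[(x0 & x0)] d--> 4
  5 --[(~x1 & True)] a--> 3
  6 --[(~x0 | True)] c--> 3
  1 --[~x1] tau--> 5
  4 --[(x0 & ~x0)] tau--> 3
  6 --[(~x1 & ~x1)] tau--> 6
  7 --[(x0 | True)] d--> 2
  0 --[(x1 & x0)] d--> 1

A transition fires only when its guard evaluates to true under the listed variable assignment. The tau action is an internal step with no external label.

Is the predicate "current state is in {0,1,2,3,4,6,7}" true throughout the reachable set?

Answer: INVARIANT VIOLATED at state 5

Trace:
Inv-set: {0,1,2,3,4,6,7}
Reach set: {0,1,3,4,5}
  0: safe
  1: safe
  3: safe
  4: safe
  5: VIOLATES
witness against invariant: d·b → 5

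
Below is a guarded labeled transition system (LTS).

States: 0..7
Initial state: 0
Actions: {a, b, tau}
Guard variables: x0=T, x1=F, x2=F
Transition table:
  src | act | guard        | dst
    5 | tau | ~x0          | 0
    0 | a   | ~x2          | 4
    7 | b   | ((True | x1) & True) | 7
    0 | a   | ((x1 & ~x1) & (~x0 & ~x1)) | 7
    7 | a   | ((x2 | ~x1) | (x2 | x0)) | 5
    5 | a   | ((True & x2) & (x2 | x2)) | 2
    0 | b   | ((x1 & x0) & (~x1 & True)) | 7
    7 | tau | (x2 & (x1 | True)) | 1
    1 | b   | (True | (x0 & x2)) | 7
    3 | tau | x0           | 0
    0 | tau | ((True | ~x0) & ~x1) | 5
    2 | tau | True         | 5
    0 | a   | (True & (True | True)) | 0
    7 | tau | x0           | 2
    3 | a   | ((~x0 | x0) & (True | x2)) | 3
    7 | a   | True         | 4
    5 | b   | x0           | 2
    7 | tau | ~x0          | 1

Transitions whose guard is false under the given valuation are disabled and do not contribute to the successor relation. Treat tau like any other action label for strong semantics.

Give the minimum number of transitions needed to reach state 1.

Answer: UNREACHABLE

Analysis:
BFS to 1:
  L0 = {0}
  L1 = {4,5}
  L2 = {2}
1 never appears.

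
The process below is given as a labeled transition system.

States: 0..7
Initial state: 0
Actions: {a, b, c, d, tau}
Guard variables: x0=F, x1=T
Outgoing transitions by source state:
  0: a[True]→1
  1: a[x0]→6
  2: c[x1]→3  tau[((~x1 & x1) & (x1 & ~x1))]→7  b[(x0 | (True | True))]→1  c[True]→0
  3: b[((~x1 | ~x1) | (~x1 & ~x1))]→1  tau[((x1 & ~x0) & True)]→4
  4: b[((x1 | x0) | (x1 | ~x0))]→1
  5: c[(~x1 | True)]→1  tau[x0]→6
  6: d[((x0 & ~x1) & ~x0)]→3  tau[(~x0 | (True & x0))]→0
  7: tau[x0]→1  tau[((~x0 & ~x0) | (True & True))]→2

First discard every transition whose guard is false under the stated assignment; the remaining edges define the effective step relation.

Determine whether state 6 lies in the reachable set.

After dropping false guards: 9 live edges.
Layer 0: {0}
Layer 1: {1}  total {0,1}
Reachable = {0,1}

Answer: UNREACHABLE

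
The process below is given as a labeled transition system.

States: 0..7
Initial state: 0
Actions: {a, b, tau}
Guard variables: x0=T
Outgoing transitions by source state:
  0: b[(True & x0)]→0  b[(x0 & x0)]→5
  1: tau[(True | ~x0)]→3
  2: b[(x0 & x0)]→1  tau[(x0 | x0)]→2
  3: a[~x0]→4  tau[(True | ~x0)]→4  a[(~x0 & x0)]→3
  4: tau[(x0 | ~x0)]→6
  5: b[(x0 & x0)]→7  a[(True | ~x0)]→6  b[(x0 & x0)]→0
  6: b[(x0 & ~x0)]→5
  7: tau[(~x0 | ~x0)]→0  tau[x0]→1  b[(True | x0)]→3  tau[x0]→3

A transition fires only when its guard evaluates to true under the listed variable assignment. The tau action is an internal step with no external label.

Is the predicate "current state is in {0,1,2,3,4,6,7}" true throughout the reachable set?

Safe = {0,1,2,3,4,6,7}
Reach set: {0,1,3,4,5,6,7}
  0: ok
  1: ok
  3: ok
  4: ok
  5: outside
  6: ok
  7: ok
witness against invariant: b → 5

Answer: INVARIANT VIOLATED at state 5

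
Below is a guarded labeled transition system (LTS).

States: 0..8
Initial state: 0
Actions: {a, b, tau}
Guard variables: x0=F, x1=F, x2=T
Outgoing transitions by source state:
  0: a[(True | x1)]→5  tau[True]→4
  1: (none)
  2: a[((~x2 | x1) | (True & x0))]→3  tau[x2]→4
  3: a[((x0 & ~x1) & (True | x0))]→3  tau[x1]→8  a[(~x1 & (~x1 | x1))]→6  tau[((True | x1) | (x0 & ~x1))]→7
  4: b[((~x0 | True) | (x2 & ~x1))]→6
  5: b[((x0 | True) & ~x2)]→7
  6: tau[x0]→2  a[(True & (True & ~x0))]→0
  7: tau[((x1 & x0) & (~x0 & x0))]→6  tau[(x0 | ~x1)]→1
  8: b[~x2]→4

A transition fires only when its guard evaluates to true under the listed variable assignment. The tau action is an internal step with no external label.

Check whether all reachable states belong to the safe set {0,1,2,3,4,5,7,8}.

Answer: INVARIANT VIOLATED at state 6

Analysis:
Safe = {0,1,2,3,4,5,7,8}
R = {0,4,5,6}
  0: safe
  4: safe
  5: safe
  6: ✗ unsafe
witness against invariant: tau·b → 6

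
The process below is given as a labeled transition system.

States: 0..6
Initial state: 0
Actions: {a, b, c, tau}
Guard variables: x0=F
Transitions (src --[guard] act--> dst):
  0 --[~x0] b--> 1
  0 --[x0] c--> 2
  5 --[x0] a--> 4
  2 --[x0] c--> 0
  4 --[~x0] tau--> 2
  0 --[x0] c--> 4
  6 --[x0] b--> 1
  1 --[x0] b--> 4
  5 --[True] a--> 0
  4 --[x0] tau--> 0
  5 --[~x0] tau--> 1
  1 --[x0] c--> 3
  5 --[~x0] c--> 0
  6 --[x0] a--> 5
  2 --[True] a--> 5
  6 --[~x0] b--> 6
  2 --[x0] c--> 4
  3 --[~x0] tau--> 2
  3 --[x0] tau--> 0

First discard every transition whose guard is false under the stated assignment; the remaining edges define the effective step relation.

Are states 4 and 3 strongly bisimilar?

Answer: BISIMILAR

Analysis:
Refine partition for ~:
  P[0] = {{0,1,2,3,4,5,6}}
  P[1] = {{0,6},{1},{2},{3,4},{5}}
  P[2] = {{0},{1},{2},{3,4},{5},{6}}
Fixed point at round 3; 6 class(es).
4∈{3,4}, 3∈{3,4}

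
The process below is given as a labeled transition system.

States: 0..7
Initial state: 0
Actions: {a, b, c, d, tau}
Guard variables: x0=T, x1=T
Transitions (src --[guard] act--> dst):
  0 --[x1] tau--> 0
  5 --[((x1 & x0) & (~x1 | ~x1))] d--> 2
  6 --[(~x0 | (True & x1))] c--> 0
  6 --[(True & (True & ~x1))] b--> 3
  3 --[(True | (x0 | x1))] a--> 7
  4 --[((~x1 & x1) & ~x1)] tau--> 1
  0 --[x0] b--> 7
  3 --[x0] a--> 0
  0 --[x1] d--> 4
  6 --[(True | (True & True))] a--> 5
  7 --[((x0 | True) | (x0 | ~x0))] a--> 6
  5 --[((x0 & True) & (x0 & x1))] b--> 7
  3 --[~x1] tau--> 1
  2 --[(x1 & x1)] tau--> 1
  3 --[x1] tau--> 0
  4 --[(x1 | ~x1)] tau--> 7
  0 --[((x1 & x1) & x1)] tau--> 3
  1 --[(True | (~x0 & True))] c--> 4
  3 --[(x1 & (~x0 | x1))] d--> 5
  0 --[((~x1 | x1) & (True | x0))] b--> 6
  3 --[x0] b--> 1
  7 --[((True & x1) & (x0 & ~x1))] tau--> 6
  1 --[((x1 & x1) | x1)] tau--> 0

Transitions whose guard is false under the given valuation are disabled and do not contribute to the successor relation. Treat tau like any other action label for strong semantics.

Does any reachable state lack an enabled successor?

Reachable = {0,1,3,4,5,6,7}
  0: b→6  b→7  d→4  tau→0  tau→3  [5 out]
  1: c→4  tau→0  [2 out]
  3: a→0  a→7  b→1  d→5  tau→0  [5 out]
  4: tau→7  [1 out]
  5: b→7  [1 out]
  6: a→5  c→0  [2 out]
  7: a→6  [1 out]

Answer: DEADLOCK-FREE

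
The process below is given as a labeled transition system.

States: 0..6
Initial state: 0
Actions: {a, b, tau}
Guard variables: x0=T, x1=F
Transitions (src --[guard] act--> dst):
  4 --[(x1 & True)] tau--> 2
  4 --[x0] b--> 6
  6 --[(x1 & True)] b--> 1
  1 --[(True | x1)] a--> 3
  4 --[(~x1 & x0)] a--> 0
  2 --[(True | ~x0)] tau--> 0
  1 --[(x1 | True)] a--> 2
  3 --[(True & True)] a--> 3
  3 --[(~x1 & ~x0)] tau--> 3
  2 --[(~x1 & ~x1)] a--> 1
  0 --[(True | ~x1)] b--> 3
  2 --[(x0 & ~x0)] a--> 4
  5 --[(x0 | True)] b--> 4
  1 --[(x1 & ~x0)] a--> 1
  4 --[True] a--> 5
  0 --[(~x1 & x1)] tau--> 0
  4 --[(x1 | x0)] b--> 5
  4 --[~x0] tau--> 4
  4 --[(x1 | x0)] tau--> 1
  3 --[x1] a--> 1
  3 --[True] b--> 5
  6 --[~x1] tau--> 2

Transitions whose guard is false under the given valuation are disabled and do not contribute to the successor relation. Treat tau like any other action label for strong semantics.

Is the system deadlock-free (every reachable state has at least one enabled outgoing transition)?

Answer: DEADLOCK-FREE

Working:
Reachable = {0,1,2,3,4,5,6}
  0: b→3  [1 exit(s)]
  1: a→2  a→3  [2 exit(s)]
  2: a→1  tau→0  [2 exit(s)]
  3: a→3  b→5  [2 exit(s)]
  4: a→0  a→5  b→5  b→6  tau→1  [5 exit(s)]
  5: b→4  [1 exit(s)]
  6: tau→2  [1 exit(s)]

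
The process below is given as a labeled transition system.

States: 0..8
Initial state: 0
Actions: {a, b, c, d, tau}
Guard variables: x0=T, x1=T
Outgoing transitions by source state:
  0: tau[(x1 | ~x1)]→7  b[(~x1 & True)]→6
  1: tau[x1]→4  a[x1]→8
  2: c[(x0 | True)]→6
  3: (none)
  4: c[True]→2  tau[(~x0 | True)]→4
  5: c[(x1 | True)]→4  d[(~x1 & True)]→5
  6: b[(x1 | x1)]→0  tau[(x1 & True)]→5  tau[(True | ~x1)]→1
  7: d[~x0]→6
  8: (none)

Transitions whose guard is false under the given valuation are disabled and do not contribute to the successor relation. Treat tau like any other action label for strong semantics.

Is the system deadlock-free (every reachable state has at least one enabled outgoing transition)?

R = {0,7}
  0: tau→7  [deg 1]
  7: ∅  [no exit]
witness 7: tau

Answer: DEADLOCK at state 7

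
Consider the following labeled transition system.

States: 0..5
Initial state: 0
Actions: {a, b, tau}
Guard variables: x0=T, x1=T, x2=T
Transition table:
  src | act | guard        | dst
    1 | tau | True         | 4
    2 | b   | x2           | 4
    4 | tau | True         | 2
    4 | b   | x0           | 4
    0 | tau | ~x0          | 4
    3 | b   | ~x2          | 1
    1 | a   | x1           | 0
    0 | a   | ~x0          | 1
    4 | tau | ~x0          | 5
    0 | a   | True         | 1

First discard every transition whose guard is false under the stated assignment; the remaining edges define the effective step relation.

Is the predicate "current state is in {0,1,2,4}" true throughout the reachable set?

Inv-set: {0,1,2,4}
R = {0,1,2,4}
  0: safe
  1: safe
  2: safe
  4: safe

Answer: INVARIANT HOLDS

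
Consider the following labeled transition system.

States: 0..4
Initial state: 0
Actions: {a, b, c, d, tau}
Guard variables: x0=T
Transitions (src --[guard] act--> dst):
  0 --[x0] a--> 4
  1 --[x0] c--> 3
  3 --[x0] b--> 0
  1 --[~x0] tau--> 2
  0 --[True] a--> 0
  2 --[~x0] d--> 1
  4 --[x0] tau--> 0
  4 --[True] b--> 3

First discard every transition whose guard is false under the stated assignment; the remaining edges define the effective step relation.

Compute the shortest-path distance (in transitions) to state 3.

Answer: 2

Working:
BFS to 3:
  Layer 0: {0}
  Layer 1: {4}
  Layer 2: {3}
first hit 3 at d=2 via a·b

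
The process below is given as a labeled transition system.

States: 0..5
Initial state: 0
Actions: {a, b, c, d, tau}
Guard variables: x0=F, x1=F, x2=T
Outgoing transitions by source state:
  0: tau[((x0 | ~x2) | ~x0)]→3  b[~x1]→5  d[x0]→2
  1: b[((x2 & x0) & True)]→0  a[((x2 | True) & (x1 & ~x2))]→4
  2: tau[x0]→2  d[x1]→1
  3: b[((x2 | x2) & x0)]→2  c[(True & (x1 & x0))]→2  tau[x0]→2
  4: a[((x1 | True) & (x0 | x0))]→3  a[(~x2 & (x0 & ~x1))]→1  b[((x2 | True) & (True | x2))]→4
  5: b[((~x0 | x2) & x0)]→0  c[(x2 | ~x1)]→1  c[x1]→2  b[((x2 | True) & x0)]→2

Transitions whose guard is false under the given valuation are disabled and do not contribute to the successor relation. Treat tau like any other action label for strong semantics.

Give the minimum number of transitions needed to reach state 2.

Answer: UNREACHABLE

Analysis:
Layered search for 2:
  Layer 0: {0}
  Layer 1: {3,5}
  Layer 2: {1}
2 never appears.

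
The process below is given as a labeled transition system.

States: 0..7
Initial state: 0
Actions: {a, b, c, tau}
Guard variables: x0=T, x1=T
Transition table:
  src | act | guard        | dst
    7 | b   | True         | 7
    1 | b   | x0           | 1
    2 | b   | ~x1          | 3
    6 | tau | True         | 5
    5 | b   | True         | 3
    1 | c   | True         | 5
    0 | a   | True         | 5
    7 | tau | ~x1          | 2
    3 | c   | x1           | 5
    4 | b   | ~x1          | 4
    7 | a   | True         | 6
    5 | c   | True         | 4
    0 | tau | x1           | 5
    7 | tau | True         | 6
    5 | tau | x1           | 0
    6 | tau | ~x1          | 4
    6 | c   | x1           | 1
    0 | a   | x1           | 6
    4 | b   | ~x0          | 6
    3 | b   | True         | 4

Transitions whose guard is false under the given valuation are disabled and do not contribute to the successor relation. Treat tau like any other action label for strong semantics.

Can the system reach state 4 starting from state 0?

Answer: REACHABLE

Trace:
Guard filter leaves 15 enabled edge(s).
Layer 0: {0}
Layer 1: {5,6}  now seen {0,5,6}
Layer 2: {1,3,4}  now seen {0,1,3,4,5,6}
Reach set: {0,1,3,4,5,6}
Path to 4: a·c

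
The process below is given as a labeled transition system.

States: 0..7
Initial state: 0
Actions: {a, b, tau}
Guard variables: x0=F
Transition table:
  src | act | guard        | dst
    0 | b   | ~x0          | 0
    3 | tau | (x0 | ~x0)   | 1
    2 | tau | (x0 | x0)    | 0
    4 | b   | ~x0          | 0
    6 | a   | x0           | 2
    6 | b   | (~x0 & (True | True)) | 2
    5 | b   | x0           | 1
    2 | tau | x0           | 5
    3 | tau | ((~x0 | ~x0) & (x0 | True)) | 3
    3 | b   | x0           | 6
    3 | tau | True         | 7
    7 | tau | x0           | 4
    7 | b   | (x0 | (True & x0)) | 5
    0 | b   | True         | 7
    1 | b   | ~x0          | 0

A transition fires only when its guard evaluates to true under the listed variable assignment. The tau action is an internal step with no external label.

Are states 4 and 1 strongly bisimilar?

Answer: BISIMILAR

Working:
Bisimulation quotient by refinement:
  π0 = {{0,1,2,3,4,5,6,7}}
  π1 = {{0,1,4,6},{2,5,7},{3}}
  π2 = {{0},{1,4},{2,5,7},{3},{6}}
Fixed point at round 3; 5 class(es).
class of 4: {1,4}; class of 1: {1,4}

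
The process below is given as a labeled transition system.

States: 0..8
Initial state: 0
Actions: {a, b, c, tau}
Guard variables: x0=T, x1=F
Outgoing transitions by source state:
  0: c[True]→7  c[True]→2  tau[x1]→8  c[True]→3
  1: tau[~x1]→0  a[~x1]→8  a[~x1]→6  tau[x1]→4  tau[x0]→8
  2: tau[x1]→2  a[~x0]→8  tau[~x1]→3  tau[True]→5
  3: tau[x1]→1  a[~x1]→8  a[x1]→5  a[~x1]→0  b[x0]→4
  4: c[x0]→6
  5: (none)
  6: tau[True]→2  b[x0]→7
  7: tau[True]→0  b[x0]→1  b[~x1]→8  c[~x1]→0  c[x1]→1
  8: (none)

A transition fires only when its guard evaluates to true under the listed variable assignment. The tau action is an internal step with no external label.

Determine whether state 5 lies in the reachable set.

Answer: REACHABLE

Working:
19 transition(s) survive guard evaluation.
L0 = {0}
L1 = {2,3,7}  now seen {0,2,3,7}
L2 = {1,4,5,8}  now seen {0,1,2,3,4,5,7,8}
L3 = {6}  now seen {0,1,2,3,4,5,6,7,8}
Reachable = {0,1,2,3,4,5,6,7,8}
Path to 5: c·tau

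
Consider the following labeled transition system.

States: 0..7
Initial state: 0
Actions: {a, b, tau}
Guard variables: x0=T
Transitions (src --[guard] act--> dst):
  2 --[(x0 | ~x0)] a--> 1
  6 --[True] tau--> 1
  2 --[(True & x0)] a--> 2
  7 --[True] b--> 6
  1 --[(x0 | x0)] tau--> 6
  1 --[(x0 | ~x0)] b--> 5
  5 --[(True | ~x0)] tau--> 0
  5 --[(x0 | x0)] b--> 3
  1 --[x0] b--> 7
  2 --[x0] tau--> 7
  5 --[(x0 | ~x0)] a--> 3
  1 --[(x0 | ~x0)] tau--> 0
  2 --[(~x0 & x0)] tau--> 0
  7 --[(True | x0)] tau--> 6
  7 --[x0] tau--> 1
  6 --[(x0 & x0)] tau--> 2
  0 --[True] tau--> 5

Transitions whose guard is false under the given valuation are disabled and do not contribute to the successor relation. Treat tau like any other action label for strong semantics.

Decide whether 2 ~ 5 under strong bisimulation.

Refine partition for ~:
  π0 = {{0,1,2,3,4,5,6,7}}
  π1 = {{0,6},{1,7},{2},{3,4},{5}}
  π2 = {{0},{1},{2},{3,4},{5},{6},{7}}
Fixed point at round 3; 7 class(es).
[2]={2}  [5]={5}

Answer: NOT BISIMILAR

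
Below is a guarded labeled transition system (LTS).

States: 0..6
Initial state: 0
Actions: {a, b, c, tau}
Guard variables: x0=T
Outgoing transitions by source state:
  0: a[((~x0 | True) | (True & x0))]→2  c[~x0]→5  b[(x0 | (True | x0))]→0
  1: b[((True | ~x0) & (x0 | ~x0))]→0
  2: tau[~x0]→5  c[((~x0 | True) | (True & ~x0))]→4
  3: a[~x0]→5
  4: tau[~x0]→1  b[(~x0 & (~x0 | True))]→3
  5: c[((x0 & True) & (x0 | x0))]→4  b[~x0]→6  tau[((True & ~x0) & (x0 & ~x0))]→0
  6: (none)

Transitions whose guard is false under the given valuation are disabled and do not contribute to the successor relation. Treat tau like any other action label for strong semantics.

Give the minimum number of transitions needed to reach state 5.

Layered search for 5:
  L0 = {0}
  L1 = {2}
  L2 = {4}
5 never appears.

Answer: UNREACHABLE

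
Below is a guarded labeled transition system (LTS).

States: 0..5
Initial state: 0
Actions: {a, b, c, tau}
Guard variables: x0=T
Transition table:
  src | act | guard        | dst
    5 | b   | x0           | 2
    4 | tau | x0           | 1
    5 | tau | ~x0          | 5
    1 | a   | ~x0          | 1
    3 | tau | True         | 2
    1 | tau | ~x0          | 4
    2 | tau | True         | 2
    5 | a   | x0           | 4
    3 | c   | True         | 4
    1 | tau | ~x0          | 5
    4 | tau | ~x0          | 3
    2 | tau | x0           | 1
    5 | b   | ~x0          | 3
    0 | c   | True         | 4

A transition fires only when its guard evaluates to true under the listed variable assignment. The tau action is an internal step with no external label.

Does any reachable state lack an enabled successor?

Reach set: {0,1,4}
  0: c→4  [deg 1]
  1: ∅  [deadlock]
  4: tau→1  [deg 1]
Path to 1: c·tau

Answer: DEADLOCK at state 1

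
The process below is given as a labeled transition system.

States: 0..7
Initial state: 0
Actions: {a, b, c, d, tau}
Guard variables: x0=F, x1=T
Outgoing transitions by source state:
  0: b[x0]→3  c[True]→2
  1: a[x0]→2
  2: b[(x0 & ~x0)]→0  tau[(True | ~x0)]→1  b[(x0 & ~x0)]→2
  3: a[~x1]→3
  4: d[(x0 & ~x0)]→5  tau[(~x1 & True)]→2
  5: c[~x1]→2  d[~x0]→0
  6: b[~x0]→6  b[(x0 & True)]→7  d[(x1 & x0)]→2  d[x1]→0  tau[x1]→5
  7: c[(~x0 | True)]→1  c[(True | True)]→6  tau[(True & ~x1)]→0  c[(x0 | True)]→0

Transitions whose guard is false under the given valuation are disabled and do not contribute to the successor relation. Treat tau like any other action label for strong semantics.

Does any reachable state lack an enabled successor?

Answer: DEADLOCK at state 1

Trace:
Reachable = {0,1,2}
  0: c→2  [deg 1]
  1: ∅  [deadlock]
  2: tau→1  [deg 1]
trace reaching 1: c·tau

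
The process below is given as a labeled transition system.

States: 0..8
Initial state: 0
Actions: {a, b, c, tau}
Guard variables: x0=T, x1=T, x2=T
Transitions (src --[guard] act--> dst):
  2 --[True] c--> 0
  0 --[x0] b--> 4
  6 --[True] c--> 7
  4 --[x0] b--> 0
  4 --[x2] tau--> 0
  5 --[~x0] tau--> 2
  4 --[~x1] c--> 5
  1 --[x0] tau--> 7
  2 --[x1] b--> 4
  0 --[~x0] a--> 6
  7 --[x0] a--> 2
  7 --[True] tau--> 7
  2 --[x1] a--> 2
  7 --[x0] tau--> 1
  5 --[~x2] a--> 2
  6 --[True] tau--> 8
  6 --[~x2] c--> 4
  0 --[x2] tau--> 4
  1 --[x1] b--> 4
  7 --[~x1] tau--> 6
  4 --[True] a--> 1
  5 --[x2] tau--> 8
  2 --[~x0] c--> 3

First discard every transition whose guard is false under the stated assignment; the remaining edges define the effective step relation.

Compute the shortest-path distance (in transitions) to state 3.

Layered search for 3:
  Layer 0: {0}
  Layer 1: {4}
  Layer 2: {1}
  Layer 3: {7}
  Layer 4: {2}
3 never appears.

Answer: UNREACHABLE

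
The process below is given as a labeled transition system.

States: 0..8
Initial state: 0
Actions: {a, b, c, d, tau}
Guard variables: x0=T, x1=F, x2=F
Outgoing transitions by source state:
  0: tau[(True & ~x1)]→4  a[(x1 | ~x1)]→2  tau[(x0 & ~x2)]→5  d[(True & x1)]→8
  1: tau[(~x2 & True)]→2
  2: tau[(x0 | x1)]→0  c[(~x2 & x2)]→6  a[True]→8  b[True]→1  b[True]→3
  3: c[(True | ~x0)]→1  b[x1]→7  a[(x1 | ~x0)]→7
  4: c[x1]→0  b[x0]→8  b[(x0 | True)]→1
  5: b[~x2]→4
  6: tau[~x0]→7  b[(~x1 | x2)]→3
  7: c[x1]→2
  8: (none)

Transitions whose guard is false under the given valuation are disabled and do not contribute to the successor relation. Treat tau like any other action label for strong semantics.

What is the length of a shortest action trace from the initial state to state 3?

BFS to 3:
  Layer 0: {0}
  Layer 1: {2,4,5}
  Layer 2: {1,3,8}
first hit 3 at d=2 via a·b

Answer: 2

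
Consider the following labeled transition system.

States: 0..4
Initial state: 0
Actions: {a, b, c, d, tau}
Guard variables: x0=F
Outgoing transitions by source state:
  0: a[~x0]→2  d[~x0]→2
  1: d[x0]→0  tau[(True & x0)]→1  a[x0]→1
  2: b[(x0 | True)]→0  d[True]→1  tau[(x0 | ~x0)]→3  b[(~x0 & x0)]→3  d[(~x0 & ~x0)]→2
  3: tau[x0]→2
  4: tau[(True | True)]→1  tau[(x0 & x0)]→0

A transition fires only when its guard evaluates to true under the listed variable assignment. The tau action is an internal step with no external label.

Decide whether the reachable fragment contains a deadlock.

Answer: DEADLOCK at state 1

Analysis:
Reachable = {0,1,2,3}
  0: a→2  d→2  [2 out]
  1: ∅  [deadlock]
  2: b→0  d→1  d→2  tau→3  [4 out]
  3: ∅  [deadlock]
Path to 1: a·d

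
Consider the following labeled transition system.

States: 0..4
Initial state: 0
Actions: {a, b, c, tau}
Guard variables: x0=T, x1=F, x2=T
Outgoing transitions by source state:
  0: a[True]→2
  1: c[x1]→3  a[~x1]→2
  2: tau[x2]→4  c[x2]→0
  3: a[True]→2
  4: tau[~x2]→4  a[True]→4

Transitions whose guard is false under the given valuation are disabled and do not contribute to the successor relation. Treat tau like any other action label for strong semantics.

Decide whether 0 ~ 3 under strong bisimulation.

Answer: BISIMILAR

Trace:
Bisimulation quotient by refinement:
  P[0] = {{0,1,2,3,4}}
  P[1] = {{0,1,3,4},{2}}
  P[2] = {{0,1,3},{2},{4}}
Fixed point at round 3; 3 class(es).
0∈{0,1,3}, 3∈{0,1,3}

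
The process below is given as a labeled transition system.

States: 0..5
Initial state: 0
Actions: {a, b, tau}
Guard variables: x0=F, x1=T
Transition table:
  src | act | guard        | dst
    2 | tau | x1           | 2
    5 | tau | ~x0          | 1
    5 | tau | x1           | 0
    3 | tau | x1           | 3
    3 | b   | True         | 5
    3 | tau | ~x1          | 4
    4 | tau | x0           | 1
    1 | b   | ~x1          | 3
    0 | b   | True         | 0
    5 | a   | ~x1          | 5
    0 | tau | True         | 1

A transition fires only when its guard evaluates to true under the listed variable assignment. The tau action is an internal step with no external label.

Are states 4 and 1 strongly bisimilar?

Refine partition for ~:
  round 0: {{0,1,2,3,4,5}}
  round 1: {{0,3},{1,4},{2,5}}
  round 2: {{0},{1,4},{2},{3},{5}}
stable after 3 split(s): 5 block(s)
[4]={1,4}  [1]={1,4}

Answer: BISIMILAR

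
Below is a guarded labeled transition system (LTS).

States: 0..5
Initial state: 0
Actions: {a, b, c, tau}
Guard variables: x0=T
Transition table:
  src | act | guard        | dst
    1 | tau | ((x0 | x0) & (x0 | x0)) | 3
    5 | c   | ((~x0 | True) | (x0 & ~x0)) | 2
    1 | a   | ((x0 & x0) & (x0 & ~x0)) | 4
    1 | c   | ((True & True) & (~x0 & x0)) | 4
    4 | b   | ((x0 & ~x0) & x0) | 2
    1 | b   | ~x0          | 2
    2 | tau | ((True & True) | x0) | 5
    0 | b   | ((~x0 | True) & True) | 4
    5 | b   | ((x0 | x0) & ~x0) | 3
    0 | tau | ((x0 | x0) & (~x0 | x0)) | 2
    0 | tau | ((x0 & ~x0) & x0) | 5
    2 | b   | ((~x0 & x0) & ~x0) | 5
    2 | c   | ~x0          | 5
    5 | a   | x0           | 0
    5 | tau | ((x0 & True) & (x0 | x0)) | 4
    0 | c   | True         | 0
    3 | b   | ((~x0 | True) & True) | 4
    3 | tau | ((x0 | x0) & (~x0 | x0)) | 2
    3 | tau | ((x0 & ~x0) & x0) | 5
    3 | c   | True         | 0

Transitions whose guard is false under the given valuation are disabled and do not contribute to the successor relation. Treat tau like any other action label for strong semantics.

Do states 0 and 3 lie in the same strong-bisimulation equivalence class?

Bisimulation quotient by refinement:
  round 0: {{0,1,2,3,4,5}}
  round 1: {{0,3},{1,2},{4},{5}}
  round 2: {{0,3},{1},{2},{4},{5}}
stable after 3 split(s): 5 block(s)
[0]={0,3}  [3]={0,3}

Answer: BISIMILAR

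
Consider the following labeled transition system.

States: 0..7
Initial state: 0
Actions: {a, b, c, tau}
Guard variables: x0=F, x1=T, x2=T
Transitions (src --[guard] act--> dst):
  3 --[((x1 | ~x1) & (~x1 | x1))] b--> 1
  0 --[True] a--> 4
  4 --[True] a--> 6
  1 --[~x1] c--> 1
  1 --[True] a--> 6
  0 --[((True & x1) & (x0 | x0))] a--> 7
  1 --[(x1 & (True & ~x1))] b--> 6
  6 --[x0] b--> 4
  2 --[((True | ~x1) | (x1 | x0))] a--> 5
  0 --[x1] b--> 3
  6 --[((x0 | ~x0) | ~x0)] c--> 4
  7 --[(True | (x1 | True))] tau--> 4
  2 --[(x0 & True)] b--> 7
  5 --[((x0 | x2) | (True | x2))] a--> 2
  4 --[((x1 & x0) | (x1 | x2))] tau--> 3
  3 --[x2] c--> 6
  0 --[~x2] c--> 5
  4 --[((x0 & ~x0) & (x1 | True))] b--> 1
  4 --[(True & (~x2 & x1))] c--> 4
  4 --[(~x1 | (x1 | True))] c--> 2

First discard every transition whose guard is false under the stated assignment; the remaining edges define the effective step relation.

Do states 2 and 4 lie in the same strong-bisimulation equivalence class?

Answer: NOT BISIMILAR

Working:
Compute ~ classes (split until stable):
  round 0: {{0,1,2,3,4,5,6,7}}
  round 1: {{0},{1,2,5},{3},{4},{6},{7}}
  round 2: {{0},{1},{2,5},{3},{4},{6},{7}}
7 equivalence class(es) (converged in 3)
[2]={2,5}  [4]={4}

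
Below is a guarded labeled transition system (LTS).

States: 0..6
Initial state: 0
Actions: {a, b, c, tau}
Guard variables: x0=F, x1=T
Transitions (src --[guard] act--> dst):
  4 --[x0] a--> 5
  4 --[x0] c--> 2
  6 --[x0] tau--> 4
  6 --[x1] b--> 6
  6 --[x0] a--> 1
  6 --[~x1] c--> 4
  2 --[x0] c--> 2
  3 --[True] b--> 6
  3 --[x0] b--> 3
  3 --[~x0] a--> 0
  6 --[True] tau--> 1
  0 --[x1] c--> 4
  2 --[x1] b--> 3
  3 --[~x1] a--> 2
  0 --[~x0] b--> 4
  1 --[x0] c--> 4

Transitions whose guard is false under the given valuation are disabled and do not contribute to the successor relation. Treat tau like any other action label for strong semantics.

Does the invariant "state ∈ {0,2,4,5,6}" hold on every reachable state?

Safe = {0,2,4,5,6}
Reach set: {0,4}
  0: ✓
  4: ✓

Answer: INVARIANT HOLDS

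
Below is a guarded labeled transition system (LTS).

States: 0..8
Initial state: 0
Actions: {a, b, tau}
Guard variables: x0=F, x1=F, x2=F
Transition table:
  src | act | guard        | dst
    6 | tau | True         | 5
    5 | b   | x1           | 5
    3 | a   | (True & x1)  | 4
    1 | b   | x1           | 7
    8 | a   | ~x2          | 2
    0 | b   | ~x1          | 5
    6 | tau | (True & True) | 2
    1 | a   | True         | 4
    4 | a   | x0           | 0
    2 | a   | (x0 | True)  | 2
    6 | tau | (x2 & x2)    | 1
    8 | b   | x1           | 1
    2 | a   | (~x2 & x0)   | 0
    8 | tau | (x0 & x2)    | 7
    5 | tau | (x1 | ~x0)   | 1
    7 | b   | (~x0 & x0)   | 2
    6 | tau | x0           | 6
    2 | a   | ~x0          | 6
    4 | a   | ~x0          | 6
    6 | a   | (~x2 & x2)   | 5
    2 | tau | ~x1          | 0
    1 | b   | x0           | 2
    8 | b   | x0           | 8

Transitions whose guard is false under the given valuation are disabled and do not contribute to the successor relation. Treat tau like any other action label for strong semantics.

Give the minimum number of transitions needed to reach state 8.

Answer: UNREACHABLE

Working:
Layered search for 8:
  Layer 0: {0}
  Layer 1: {5}
  Layer 2: {1}
  Layer 3: {4}
  Layer 4: {6}
  Layer 5: {2}
8 never appears.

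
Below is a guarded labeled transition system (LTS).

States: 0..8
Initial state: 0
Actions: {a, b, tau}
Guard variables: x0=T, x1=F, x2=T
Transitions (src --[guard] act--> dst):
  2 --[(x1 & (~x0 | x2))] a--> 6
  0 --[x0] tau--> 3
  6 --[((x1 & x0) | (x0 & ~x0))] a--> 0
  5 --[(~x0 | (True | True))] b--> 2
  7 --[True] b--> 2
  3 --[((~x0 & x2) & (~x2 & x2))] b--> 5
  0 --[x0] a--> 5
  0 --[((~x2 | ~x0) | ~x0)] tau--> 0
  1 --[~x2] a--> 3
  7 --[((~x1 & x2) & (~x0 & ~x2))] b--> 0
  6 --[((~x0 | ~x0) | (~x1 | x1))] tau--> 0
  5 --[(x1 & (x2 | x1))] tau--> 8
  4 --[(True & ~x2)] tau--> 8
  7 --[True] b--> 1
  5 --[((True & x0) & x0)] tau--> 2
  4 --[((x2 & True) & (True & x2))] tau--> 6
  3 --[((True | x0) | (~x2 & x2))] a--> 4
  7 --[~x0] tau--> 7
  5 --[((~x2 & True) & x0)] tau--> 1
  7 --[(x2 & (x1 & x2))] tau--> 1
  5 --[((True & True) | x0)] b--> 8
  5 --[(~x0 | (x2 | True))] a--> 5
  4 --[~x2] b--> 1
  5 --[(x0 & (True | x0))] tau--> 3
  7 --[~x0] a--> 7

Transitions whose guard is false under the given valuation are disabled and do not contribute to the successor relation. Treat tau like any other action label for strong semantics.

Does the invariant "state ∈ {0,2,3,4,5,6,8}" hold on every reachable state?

Answer: INVARIANT HOLDS

Trace:
Inv-set: {0,2,3,4,5,6,8}
R = {0,2,3,4,5,6,8}
  0: ✓
  2: ✓
  3: ✓
  4: ✓
  5: ✓
  6: ✓
  8: ✓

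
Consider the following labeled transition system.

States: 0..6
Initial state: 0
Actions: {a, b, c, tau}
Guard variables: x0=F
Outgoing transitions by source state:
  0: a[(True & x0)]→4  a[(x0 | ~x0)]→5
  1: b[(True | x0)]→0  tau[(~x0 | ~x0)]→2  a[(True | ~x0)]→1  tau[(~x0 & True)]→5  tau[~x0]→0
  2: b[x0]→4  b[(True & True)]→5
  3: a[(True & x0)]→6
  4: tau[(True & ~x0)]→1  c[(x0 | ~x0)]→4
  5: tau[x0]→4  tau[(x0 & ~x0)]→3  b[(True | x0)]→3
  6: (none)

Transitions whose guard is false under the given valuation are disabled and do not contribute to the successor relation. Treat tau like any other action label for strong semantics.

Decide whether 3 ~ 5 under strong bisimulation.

Refine partition for ~:
  round 0: {{0,1,2,3,4,5,6}}
  round 1: {{0},{1},{2,5},{3,6},{4}}
  round 2: {{0},{1},{2},{3,6},{4},{5}}
6 equivalence class(es) (converged in 3)
3∈{3,6}, 5∈{5}

Answer: NOT BISIMILAR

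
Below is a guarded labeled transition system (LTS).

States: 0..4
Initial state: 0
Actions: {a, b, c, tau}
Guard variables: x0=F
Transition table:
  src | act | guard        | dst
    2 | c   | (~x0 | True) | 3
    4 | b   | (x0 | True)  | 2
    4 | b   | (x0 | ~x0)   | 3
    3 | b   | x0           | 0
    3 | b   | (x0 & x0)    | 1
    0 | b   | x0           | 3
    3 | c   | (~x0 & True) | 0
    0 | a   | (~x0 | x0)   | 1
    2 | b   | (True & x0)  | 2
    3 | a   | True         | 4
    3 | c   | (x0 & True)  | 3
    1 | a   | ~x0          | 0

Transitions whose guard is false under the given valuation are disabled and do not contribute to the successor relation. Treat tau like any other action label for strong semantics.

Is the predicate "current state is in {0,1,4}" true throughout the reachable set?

Answer: INVARIANT HOLDS

Analysis:
Allowed set {0,1,4}
Reach set: {0,1}
  0: ✓
  1: ✓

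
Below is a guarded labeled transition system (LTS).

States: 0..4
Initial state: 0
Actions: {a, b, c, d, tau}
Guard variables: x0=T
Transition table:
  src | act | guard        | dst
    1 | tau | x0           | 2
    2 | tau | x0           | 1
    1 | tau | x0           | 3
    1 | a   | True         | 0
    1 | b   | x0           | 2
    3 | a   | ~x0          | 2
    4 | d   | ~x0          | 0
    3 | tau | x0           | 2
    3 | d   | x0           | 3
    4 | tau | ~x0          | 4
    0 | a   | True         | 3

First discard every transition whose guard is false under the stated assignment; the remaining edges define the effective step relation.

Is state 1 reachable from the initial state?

After dropping false guards: 8 live edges.
depth 0: {0}
depth 1: {3}  now seen {0,3}
depth 2: {2}  now seen {0,2,3}
depth 3: {1}  now seen {0,1,2,3}
R = {0,1,2,3}
trace reaching 1: a·tau·tau

Answer: REACHABLE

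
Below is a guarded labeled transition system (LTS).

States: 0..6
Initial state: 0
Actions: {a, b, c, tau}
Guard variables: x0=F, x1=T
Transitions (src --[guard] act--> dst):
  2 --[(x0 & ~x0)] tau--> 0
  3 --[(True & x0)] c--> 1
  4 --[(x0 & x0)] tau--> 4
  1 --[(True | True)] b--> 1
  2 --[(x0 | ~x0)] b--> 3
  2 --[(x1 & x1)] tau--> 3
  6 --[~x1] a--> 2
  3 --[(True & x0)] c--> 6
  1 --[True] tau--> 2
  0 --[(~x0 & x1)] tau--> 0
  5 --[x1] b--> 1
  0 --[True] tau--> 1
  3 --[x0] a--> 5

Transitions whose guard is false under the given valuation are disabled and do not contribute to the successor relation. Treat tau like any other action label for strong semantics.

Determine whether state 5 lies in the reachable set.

After dropping false guards: 7 live edges.
L0 = {0}
L1 = {1}  total {0,1}
L2 = {2}  total {0,1,2}
L3 = {3}  total {0,1,2,3}
Reachable = {0,1,2,3}

Answer: UNREACHABLE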